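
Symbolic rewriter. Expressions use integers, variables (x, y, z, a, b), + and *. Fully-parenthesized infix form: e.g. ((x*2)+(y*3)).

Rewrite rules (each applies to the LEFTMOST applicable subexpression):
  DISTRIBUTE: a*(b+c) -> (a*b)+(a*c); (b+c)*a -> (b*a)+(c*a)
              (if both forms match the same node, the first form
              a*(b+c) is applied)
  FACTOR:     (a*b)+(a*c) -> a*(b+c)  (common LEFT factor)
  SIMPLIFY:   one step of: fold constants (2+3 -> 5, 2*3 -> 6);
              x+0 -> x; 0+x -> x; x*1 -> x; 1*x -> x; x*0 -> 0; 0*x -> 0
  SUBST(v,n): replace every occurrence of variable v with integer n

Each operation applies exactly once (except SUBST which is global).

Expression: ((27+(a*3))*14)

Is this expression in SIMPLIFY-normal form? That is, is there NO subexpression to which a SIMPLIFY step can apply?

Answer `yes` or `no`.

Answer: yes

Derivation:
Expression: ((27+(a*3))*14)
Scanning for simplifiable subexpressions (pre-order)...
  at root: ((27+(a*3))*14) (not simplifiable)
  at L: (27+(a*3)) (not simplifiable)
  at LR: (a*3) (not simplifiable)
Result: no simplifiable subexpression found -> normal form.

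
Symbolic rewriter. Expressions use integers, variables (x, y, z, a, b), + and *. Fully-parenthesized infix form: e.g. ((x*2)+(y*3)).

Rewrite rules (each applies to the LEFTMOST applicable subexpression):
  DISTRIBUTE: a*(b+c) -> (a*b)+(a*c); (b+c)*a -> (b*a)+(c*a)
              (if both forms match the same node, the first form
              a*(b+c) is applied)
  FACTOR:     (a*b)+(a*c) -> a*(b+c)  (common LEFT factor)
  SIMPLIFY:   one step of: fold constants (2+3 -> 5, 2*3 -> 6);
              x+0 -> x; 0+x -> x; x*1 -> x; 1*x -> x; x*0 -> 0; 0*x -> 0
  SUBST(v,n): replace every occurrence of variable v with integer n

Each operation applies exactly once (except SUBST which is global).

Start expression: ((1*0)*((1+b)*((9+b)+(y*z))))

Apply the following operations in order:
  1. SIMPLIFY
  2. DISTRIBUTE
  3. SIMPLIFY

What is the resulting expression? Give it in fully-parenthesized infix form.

Answer: 0

Derivation:
Start: ((1*0)*((1+b)*((9+b)+(y*z))))
Apply SIMPLIFY at L (target: (1*0)): ((1*0)*((1+b)*((9+b)+(y*z)))) -> (0*((1+b)*((9+b)+(y*z))))
Apply DISTRIBUTE at R (target: ((1+b)*((9+b)+(y*z)))): (0*((1+b)*((9+b)+(y*z)))) -> (0*(((1+b)*(9+b))+((1+b)*(y*z))))
Apply SIMPLIFY at root (target: (0*(((1+b)*(9+b))+((1+b)*(y*z))))): (0*(((1+b)*(9+b))+((1+b)*(y*z)))) -> 0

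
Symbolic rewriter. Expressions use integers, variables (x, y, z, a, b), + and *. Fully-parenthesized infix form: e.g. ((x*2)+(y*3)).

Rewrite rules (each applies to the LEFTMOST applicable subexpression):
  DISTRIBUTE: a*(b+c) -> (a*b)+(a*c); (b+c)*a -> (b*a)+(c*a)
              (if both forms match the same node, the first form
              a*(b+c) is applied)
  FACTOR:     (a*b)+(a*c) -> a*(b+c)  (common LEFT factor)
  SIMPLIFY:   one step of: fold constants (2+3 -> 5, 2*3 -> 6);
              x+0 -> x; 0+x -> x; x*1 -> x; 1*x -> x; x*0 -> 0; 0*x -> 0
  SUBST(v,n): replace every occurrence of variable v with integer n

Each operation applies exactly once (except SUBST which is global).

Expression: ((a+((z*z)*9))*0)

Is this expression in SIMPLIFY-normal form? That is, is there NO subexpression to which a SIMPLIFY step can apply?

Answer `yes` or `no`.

Expression: ((a+((z*z)*9))*0)
Scanning for simplifiable subexpressions (pre-order)...
  at root: ((a+((z*z)*9))*0) (SIMPLIFIABLE)
  at L: (a+((z*z)*9)) (not simplifiable)
  at LR: ((z*z)*9) (not simplifiable)
  at LRL: (z*z) (not simplifiable)
Found simplifiable subexpr at path root: ((a+((z*z)*9))*0)
One SIMPLIFY step would give: 0
-> NOT in normal form.

Answer: no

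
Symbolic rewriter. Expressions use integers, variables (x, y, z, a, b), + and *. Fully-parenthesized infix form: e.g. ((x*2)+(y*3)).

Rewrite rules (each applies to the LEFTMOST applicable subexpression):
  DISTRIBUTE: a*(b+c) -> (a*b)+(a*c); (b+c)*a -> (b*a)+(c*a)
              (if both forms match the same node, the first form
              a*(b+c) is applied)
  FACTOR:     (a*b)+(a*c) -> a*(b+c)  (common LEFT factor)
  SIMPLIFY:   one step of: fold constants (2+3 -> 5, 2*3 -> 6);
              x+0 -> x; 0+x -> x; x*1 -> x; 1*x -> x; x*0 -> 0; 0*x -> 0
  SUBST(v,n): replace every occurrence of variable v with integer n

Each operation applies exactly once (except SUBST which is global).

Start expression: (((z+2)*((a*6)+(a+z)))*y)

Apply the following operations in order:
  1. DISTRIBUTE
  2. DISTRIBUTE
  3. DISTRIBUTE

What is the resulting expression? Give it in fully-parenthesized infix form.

Start: (((z+2)*((a*6)+(a+z)))*y)
Apply DISTRIBUTE at L (target: ((z+2)*((a*6)+(a+z)))): (((z+2)*((a*6)+(a+z)))*y) -> ((((z+2)*(a*6))+((z+2)*(a+z)))*y)
Apply DISTRIBUTE at root (target: ((((z+2)*(a*6))+((z+2)*(a+z)))*y)): ((((z+2)*(a*6))+((z+2)*(a+z)))*y) -> ((((z+2)*(a*6))*y)+(((z+2)*(a+z))*y))
Apply DISTRIBUTE at LL (target: ((z+2)*(a*6))): ((((z+2)*(a*6))*y)+(((z+2)*(a+z))*y)) -> ((((z*(a*6))+(2*(a*6)))*y)+(((z+2)*(a+z))*y))

Answer: ((((z*(a*6))+(2*(a*6)))*y)+(((z+2)*(a+z))*y))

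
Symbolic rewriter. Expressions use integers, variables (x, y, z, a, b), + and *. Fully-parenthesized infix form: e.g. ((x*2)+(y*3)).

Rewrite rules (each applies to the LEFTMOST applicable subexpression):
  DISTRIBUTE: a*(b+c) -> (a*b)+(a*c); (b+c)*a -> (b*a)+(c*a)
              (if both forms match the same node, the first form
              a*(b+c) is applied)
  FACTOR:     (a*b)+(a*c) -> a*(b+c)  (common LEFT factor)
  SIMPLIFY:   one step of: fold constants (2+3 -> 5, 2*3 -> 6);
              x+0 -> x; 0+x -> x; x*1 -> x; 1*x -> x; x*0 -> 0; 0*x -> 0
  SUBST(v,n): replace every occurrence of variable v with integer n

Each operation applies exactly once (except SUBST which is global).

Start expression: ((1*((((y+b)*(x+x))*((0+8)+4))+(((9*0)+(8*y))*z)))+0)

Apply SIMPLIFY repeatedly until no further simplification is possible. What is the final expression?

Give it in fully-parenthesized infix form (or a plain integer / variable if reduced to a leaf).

Answer: ((((y+b)*(x+x))*12)+((8*y)*z))

Derivation:
Start: ((1*((((y+b)*(x+x))*((0+8)+4))+(((9*0)+(8*y))*z)))+0)
Step 1: at root: ((1*((((y+b)*(x+x))*((0+8)+4))+(((9*0)+(8*y))*z)))+0) -> (1*((((y+b)*(x+x))*((0+8)+4))+(((9*0)+(8*y))*z))); overall: ((1*((((y+b)*(x+x))*((0+8)+4))+(((9*0)+(8*y))*z)))+0) -> (1*((((y+b)*(x+x))*((0+8)+4))+(((9*0)+(8*y))*z)))
Step 2: at root: (1*((((y+b)*(x+x))*((0+8)+4))+(((9*0)+(8*y))*z))) -> ((((y+b)*(x+x))*((0+8)+4))+(((9*0)+(8*y))*z)); overall: (1*((((y+b)*(x+x))*((0+8)+4))+(((9*0)+(8*y))*z))) -> ((((y+b)*(x+x))*((0+8)+4))+(((9*0)+(8*y))*z))
Step 3: at LRL: (0+8) -> 8; overall: ((((y+b)*(x+x))*((0+8)+4))+(((9*0)+(8*y))*z)) -> ((((y+b)*(x+x))*(8+4))+(((9*0)+(8*y))*z))
Step 4: at LR: (8+4) -> 12; overall: ((((y+b)*(x+x))*(8+4))+(((9*0)+(8*y))*z)) -> ((((y+b)*(x+x))*12)+(((9*0)+(8*y))*z))
Step 5: at RLL: (9*0) -> 0; overall: ((((y+b)*(x+x))*12)+(((9*0)+(8*y))*z)) -> ((((y+b)*(x+x))*12)+((0+(8*y))*z))
Step 6: at RL: (0+(8*y)) -> (8*y); overall: ((((y+b)*(x+x))*12)+((0+(8*y))*z)) -> ((((y+b)*(x+x))*12)+((8*y)*z))
Fixed point: ((((y+b)*(x+x))*12)+((8*y)*z))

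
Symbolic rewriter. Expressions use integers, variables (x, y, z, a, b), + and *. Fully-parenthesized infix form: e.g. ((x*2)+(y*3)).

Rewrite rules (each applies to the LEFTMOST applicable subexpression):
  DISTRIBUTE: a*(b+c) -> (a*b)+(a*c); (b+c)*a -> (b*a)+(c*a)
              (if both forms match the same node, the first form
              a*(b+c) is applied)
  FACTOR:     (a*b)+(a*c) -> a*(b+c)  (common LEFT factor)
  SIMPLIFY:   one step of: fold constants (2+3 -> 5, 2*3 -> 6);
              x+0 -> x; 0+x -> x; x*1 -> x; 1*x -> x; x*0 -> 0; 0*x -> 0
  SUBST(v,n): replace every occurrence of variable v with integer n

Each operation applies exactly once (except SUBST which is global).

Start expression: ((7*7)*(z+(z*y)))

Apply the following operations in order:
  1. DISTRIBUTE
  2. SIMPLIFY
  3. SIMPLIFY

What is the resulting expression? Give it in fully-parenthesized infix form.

Start: ((7*7)*(z+(z*y)))
Apply DISTRIBUTE at root (target: ((7*7)*(z+(z*y)))): ((7*7)*(z+(z*y))) -> (((7*7)*z)+((7*7)*(z*y)))
Apply SIMPLIFY at LL (target: (7*7)): (((7*7)*z)+((7*7)*(z*y))) -> ((49*z)+((7*7)*(z*y)))
Apply SIMPLIFY at RL (target: (7*7)): ((49*z)+((7*7)*(z*y))) -> ((49*z)+(49*(z*y)))

Answer: ((49*z)+(49*(z*y)))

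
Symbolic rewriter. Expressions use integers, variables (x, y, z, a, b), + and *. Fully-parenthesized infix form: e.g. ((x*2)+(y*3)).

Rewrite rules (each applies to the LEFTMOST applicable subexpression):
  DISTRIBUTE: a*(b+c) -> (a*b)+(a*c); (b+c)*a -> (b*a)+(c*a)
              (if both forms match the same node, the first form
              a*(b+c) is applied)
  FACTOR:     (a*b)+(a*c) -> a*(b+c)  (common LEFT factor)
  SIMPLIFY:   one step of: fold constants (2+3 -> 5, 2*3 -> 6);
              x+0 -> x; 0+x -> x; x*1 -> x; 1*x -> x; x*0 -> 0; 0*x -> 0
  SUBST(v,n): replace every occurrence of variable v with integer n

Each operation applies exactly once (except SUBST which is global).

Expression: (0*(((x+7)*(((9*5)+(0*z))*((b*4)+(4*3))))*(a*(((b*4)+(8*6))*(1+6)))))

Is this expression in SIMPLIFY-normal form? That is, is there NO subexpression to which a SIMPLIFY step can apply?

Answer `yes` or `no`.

Expression: (0*(((x+7)*(((9*5)+(0*z))*((b*4)+(4*3))))*(a*(((b*4)+(8*6))*(1+6)))))
Scanning for simplifiable subexpressions (pre-order)...
  at root: (0*(((x+7)*(((9*5)+(0*z))*((b*4)+(4*3))))*(a*(((b*4)+(8*6))*(1+6))))) (SIMPLIFIABLE)
  at R: (((x+7)*(((9*5)+(0*z))*((b*4)+(4*3))))*(a*(((b*4)+(8*6))*(1+6)))) (not simplifiable)
  at RL: ((x+7)*(((9*5)+(0*z))*((b*4)+(4*3)))) (not simplifiable)
  at RLL: (x+7) (not simplifiable)
  at RLR: (((9*5)+(0*z))*((b*4)+(4*3))) (not simplifiable)
  at RLRL: ((9*5)+(0*z)) (not simplifiable)
  at RLRLL: (9*5) (SIMPLIFIABLE)
  at RLRLR: (0*z) (SIMPLIFIABLE)
  at RLRR: ((b*4)+(4*3)) (not simplifiable)
  at RLRRL: (b*4) (not simplifiable)
  at RLRRR: (4*3) (SIMPLIFIABLE)
  at RR: (a*(((b*4)+(8*6))*(1+6))) (not simplifiable)
  at RRR: (((b*4)+(8*6))*(1+6)) (not simplifiable)
  at RRRL: ((b*4)+(8*6)) (not simplifiable)
  at RRRLL: (b*4) (not simplifiable)
  at RRRLR: (8*6) (SIMPLIFIABLE)
  at RRRR: (1+6) (SIMPLIFIABLE)
Found simplifiable subexpr at path root: (0*(((x+7)*(((9*5)+(0*z))*((b*4)+(4*3))))*(a*(((b*4)+(8*6))*(1+6)))))
One SIMPLIFY step would give: 0
-> NOT in normal form.

Answer: no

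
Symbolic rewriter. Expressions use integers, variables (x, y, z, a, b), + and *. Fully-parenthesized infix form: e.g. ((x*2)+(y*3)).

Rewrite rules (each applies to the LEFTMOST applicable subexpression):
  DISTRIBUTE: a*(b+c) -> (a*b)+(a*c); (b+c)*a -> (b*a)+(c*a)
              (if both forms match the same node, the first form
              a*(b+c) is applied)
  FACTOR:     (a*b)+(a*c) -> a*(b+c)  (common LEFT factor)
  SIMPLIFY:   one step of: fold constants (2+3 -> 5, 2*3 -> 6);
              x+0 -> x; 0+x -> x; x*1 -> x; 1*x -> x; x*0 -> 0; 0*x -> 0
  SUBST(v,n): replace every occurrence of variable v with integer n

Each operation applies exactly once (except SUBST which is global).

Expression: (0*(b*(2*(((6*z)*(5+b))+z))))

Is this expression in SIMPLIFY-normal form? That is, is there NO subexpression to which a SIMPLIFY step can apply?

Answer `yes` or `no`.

Expression: (0*(b*(2*(((6*z)*(5+b))+z))))
Scanning for simplifiable subexpressions (pre-order)...
  at root: (0*(b*(2*(((6*z)*(5+b))+z)))) (SIMPLIFIABLE)
  at R: (b*(2*(((6*z)*(5+b))+z))) (not simplifiable)
  at RR: (2*(((6*z)*(5+b))+z)) (not simplifiable)
  at RRR: (((6*z)*(5+b))+z) (not simplifiable)
  at RRRL: ((6*z)*(5+b)) (not simplifiable)
  at RRRLL: (6*z) (not simplifiable)
  at RRRLR: (5+b) (not simplifiable)
Found simplifiable subexpr at path root: (0*(b*(2*(((6*z)*(5+b))+z))))
One SIMPLIFY step would give: 0
-> NOT in normal form.

Answer: no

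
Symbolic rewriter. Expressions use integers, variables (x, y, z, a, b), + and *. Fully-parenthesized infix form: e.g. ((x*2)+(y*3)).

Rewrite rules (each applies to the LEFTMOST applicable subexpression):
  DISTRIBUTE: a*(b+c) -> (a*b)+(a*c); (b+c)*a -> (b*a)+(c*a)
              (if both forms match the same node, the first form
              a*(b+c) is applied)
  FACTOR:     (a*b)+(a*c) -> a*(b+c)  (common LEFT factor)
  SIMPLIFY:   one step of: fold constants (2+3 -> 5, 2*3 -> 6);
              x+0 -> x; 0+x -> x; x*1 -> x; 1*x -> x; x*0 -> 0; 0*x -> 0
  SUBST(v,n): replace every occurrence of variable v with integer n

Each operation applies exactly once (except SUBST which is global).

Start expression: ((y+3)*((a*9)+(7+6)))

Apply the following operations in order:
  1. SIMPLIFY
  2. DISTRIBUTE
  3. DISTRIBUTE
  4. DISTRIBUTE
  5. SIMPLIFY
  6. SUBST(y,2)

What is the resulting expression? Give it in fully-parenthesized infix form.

Answer: (((2*(a*9))+(3*(a*9)))+((2*13)+39))

Derivation:
Start: ((y+3)*((a*9)+(7+6)))
Apply SIMPLIFY at RR (target: (7+6)): ((y+3)*((a*9)+(7+6))) -> ((y+3)*((a*9)+13))
Apply DISTRIBUTE at root (target: ((y+3)*((a*9)+13))): ((y+3)*((a*9)+13)) -> (((y+3)*(a*9))+((y+3)*13))
Apply DISTRIBUTE at L (target: ((y+3)*(a*9))): (((y+3)*(a*9))+((y+3)*13)) -> (((y*(a*9))+(3*(a*9)))+((y+3)*13))
Apply DISTRIBUTE at R (target: ((y+3)*13)): (((y*(a*9))+(3*(a*9)))+((y+3)*13)) -> (((y*(a*9))+(3*(a*9)))+((y*13)+(3*13)))
Apply SIMPLIFY at RR (target: (3*13)): (((y*(a*9))+(3*(a*9)))+((y*13)+(3*13))) -> (((y*(a*9))+(3*(a*9)))+((y*13)+39))
Apply SUBST(y,2): (((y*(a*9))+(3*(a*9)))+((y*13)+39)) -> (((2*(a*9))+(3*(a*9)))+((2*13)+39))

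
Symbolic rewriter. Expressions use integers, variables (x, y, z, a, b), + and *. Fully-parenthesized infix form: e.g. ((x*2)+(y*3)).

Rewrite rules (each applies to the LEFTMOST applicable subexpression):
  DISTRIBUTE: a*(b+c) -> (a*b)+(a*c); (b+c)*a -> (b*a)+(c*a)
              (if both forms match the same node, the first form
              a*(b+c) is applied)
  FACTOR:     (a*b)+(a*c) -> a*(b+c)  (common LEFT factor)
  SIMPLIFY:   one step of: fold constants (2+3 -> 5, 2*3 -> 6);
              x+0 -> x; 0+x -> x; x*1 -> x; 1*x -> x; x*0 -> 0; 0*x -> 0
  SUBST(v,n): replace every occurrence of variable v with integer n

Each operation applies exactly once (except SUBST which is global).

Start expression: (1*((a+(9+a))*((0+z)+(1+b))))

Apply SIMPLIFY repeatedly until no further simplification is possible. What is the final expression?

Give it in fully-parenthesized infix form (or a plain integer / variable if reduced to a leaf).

Answer: ((a+(9+a))*(z+(1+b)))

Derivation:
Start: (1*((a+(9+a))*((0+z)+(1+b))))
Step 1: at root: (1*((a+(9+a))*((0+z)+(1+b)))) -> ((a+(9+a))*((0+z)+(1+b))); overall: (1*((a+(9+a))*((0+z)+(1+b)))) -> ((a+(9+a))*((0+z)+(1+b)))
Step 2: at RL: (0+z) -> z; overall: ((a+(9+a))*((0+z)+(1+b))) -> ((a+(9+a))*(z+(1+b)))
Fixed point: ((a+(9+a))*(z+(1+b)))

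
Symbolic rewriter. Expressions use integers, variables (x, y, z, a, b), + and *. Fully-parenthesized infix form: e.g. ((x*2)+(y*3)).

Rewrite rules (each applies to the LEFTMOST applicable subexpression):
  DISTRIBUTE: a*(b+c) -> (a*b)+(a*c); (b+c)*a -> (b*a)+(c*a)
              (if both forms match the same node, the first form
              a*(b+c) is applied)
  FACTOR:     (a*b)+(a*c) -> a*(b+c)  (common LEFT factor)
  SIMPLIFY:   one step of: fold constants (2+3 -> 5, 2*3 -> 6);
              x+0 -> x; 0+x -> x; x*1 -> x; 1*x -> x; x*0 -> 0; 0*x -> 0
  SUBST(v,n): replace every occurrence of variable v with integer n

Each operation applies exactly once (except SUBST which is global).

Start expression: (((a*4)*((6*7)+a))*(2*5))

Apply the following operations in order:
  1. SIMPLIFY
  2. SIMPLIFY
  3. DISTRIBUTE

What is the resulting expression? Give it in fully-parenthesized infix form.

Answer: ((((a*4)*42)+((a*4)*a))*10)

Derivation:
Start: (((a*4)*((6*7)+a))*(2*5))
Apply SIMPLIFY at LRL (target: (6*7)): (((a*4)*((6*7)+a))*(2*5)) -> (((a*4)*(42+a))*(2*5))
Apply SIMPLIFY at R (target: (2*5)): (((a*4)*(42+a))*(2*5)) -> (((a*4)*(42+a))*10)
Apply DISTRIBUTE at L (target: ((a*4)*(42+a))): (((a*4)*(42+a))*10) -> ((((a*4)*42)+((a*4)*a))*10)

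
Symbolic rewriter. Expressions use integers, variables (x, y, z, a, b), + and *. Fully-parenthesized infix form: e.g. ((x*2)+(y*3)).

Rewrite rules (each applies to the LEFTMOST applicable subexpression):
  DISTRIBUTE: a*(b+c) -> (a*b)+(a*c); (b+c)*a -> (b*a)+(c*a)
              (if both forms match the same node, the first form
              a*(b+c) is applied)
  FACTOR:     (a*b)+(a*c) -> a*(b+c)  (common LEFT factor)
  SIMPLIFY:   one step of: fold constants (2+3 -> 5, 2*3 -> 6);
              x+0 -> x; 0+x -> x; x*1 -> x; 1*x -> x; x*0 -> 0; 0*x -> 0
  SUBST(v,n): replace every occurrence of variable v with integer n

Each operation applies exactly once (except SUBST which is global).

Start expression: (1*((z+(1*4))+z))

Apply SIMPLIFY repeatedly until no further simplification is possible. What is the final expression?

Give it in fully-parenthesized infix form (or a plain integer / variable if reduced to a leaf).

Start: (1*((z+(1*4))+z))
Step 1: at root: (1*((z+(1*4))+z)) -> ((z+(1*4))+z); overall: (1*((z+(1*4))+z)) -> ((z+(1*4))+z)
Step 2: at LR: (1*4) -> 4; overall: ((z+(1*4))+z) -> ((z+4)+z)
Fixed point: ((z+4)+z)

Answer: ((z+4)+z)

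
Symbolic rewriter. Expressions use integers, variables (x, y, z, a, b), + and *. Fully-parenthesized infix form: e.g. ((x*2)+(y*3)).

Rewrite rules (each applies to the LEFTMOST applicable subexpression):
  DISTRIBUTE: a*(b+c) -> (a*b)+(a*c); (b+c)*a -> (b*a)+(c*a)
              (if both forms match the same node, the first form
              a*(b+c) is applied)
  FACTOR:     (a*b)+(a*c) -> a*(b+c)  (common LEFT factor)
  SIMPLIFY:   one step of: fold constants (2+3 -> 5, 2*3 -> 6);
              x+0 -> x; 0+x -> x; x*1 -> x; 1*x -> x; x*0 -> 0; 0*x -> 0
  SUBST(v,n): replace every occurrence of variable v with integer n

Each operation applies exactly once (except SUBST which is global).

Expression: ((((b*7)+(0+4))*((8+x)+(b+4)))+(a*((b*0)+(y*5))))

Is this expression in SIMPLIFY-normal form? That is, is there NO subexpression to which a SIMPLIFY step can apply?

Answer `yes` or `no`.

Answer: no

Derivation:
Expression: ((((b*7)+(0+4))*((8+x)+(b+4)))+(a*((b*0)+(y*5))))
Scanning for simplifiable subexpressions (pre-order)...
  at root: ((((b*7)+(0+4))*((8+x)+(b+4)))+(a*((b*0)+(y*5)))) (not simplifiable)
  at L: (((b*7)+(0+4))*((8+x)+(b+4))) (not simplifiable)
  at LL: ((b*7)+(0+4)) (not simplifiable)
  at LLL: (b*7) (not simplifiable)
  at LLR: (0+4) (SIMPLIFIABLE)
  at LR: ((8+x)+(b+4)) (not simplifiable)
  at LRL: (8+x) (not simplifiable)
  at LRR: (b+4) (not simplifiable)
  at R: (a*((b*0)+(y*5))) (not simplifiable)
  at RR: ((b*0)+(y*5)) (not simplifiable)
  at RRL: (b*0) (SIMPLIFIABLE)
  at RRR: (y*5) (not simplifiable)
Found simplifiable subexpr at path LLR: (0+4)
One SIMPLIFY step would give: ((((b*7)+4)*((8+x)+(b+4)))+(a*((b*0)+(y*5))))
-> NOT in normal form.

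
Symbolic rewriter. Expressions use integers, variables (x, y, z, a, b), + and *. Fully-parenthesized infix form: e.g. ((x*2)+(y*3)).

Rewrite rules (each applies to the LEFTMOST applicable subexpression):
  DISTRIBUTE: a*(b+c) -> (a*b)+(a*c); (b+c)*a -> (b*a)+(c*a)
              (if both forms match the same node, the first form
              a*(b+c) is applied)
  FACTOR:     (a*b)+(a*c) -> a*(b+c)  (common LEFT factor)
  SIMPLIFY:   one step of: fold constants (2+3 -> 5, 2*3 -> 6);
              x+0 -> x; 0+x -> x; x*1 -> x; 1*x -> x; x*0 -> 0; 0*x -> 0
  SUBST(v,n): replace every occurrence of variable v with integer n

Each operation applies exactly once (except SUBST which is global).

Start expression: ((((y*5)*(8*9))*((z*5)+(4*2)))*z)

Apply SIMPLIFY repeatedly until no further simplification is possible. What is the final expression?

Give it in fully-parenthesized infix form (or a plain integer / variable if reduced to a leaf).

Start: ((((y*5)*(8*9))*((z*5)+(4*2)))*z)
Step 1: at LLR: (8*9) -> 72; overall: ((((y*5)*(8*9))*((z*5)+(4*2)))*z) -> ((((y*5)*72)*((z*5)+(4*2)))*z)
Step 2: at LRR: (4*2) -> 8; overall: ((((y*5)*72)*((z*5)+(4*2)))*z) -> ((((y*5)*72)*((z*5)+8))*z)
Fixed point: ((((y*5)*72)*((z*5)+8))*z)

Answer: ((((y*5)*72)*((z*5)+8))*z)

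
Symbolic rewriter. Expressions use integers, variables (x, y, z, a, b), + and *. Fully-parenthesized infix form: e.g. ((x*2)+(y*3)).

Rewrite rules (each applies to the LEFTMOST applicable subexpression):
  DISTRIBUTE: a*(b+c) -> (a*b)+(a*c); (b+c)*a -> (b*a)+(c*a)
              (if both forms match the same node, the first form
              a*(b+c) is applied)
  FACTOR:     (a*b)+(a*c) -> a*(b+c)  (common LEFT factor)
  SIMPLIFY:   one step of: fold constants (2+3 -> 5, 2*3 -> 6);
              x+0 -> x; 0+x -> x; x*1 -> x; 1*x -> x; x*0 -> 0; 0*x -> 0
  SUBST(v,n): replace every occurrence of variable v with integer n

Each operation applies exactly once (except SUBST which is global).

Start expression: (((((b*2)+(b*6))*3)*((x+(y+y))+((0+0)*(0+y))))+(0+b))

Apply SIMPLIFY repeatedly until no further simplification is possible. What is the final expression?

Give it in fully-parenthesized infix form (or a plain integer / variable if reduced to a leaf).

Answer: (((((b*2)+(b*6))*3)*(x+(y+y)))+b)

Derivation:
Start: (((((b*2)+(b*6))*3)*((x+(y+y))+((0+0)*(0+y))))+(0+b))
Step 1: at LRRL: (0+0) -> 0; overall: (((((b*2)+(b*6))*3)*((x+(y+y))+((0+0)*(0+y))))+(0+b)) -> (((((b*2)+(b*6))*3)*((x+(y+y))+(0*(0+y))))+(0+b))
Step 2: at LRR: (0*(0+y)) -> 0; overall: (((((b*2)+(b*6))*3)*((x+(y+y))+(0*(0+y))))+(0+b)) -> (((((b*2)+(b*6))*3)*((x+(y+y))+0))+(0+b))
Step 3: at LR: ((x+(y+y))+0) -> (x+(y+y)); overall: (((((b*2)+(b*6))*3)*((x+(y+y))+0))+(0+b)) -> (((((b*2)+(b*6))*3)*(x+(y+y)))+(0+b))
Step 4: at R: (0+b) -> b; overall: (((((b*2)+(b*6))*3)*(x+(y+y)))+(0+b)) -> (((((b*2)+(b*6))*3)*(x+(y+y)))+b)
Fixed point: (((((b*2)+(b*6))*3)*(x+(y+y)))+b)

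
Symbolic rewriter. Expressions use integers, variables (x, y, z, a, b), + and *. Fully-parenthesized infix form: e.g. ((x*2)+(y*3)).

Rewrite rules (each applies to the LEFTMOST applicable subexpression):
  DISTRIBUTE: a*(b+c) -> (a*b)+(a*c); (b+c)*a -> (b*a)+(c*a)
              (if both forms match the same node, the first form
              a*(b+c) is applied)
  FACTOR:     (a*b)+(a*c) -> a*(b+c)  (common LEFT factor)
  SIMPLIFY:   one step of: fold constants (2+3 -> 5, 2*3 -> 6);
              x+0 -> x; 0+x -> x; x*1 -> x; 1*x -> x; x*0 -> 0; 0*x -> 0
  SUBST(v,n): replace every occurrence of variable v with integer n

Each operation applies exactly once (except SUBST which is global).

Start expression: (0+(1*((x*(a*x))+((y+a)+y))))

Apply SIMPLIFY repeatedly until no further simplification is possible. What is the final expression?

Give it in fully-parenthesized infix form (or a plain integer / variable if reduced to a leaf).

Start: (0+(1*((x*(a*x))+((y+a)+y))))
Step 1: at root: (0+(1*((x*(a*x))+((y+a)+y)))) -> (1*((x*(a*x))+((y+a)+y))); overall: (0+(1*((x*(a*x))+((y+a)+y)))) -> (1*((x*(a*x))+((y+a)+y)))
Step 2: at root: (1*((x*(a*x))+((y+a)+y))) -> ((x*(a*x))+((y+a)+y)); overall: (1*((x*(a*x))+((y+a)+y))) -> ((x*(a*x))+((y+a)+y))
Fixed point: ((x*(a*x))+((y+a)+y))

Answer: ((x*(a*x))+((y+a)+y))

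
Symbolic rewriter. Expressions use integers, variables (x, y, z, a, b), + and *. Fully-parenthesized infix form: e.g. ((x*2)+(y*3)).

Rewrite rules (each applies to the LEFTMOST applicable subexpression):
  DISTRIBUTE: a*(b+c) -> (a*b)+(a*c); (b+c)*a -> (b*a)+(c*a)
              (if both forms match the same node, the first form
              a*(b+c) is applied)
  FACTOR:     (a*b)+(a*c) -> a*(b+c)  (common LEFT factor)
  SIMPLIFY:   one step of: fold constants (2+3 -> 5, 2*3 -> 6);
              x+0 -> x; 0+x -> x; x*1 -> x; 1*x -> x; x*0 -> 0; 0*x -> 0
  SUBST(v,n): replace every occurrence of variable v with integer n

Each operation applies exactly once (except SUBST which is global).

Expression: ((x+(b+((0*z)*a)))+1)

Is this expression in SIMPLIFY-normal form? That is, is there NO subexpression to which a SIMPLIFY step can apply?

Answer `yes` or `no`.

Answer: no

Derivation:
Expression: ((x+(b+((0*z)*a)))+1)
Scanning for simplifiable subexpressions (pre-order)...
  at root: ((x+(b+((0*z)*a)))+1) (not simplifiable)
  at L: (x+(b+((0*z)*a))) (not simplifiable)
  at LR: (b+((0*z)*a)) (not simplifiable)
  at LRR: ((0*z)*a) (not simplifiable)
  at LRRL: (0*z) (SIMPLIFIABLE)
Found simplifiable subexpr at path LRRL: (0*z)
One SIMPLIFY step would give: ((x+(b+(0*a)))+1)
-> NOT in normal form.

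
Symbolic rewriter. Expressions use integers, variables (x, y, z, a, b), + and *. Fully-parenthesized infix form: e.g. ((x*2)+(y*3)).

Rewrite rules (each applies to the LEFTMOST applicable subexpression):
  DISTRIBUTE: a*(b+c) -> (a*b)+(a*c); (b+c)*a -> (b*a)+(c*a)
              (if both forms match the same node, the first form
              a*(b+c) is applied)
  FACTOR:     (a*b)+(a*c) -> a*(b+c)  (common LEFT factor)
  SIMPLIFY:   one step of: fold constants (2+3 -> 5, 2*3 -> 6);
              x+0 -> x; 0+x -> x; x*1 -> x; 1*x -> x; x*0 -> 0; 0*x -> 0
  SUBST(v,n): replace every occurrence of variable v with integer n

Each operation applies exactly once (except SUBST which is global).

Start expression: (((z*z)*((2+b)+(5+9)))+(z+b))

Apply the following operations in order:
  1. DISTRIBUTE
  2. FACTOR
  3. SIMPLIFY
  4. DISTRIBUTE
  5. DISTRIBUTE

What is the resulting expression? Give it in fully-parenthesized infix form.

Answer: (((((z*z)*2)+((z*z)*b))+((z*z)*14))+(z+b))

Derivation:
Start: (((z*z)*((2+b)+(5+9)))+(z+b))
Apply DISTRIBUTE at L (target: ((z*z)*((2+b)+(5+9)))): (((z*z)*((2+b)+(5+9)))+(z+b)) -> ((((z*z)*(2+b))+((z*z)*(5+9)))+(z+b))
Apply FACTOR at L (target: (((z*z)*(2+b))+((z*z)*(5+9)))): ((((z*z)*(2+b))+((z*z)*(5+9)))+(z+b)) -> (((z*z)*((2+b)+(5+9)))+(z+b))
Apply SIMPLIFY at LRR (target: (5+9)): (((z*z)*((2+b)+(5+9)))+(z+b)) -> (((z*z)*((2+b)+14))+(z+b))
Apply DISTRIBUTE at L (target: ((z*z)*((2+b)+14))): (((z*z)*((2+b)+14))+(z+b)) -> ((((z*z)*(2+b))+((z*z)*14))+(z+b))
Apply DISTRIBUTE at LL (target: ((z*z)*(2+b))): ((((z*z)*(2+b))+((z*z)*14))+(z+b)) -> (((((z*z)*2)+((z*z)*b))+((z*z)*14))+(z+b))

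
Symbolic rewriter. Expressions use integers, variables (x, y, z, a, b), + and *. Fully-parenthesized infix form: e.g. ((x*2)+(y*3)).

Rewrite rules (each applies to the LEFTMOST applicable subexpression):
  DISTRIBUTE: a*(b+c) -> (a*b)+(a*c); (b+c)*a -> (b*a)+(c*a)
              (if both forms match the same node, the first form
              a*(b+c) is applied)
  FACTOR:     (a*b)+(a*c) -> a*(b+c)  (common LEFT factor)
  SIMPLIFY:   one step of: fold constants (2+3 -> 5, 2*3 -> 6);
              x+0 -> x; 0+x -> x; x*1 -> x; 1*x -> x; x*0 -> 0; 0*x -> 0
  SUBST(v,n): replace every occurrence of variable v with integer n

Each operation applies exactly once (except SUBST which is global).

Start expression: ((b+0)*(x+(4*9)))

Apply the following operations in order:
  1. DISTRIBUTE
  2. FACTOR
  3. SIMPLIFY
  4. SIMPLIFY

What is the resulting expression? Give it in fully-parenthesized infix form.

Answer: (b*(x+36))

Derivation:
Start: ((b+0)*(x+(4*9)))
Apply DISTRIBUTE at root (target: ((b+0)*(x+(4*9)))): ((b+0)*(x+(4*9))) -> (((b+0)*x)+((b+0)*(4*9)))
Apply FACTOR at root (target: (((b+0)*x)+((b+0)*(4*9)))): (((b+0)*x)+((b+0)*(4*9))) -> ((b+0)*(x+(4*9)))
Apply SIMPLIFY at L (target: (b+0)): ((b+0)*(x+(4*9))) -> (b*(x+(4*9)))
Apply SIMPLIFY at RR (target: (4*9)): (b*(x+(4*9))) -> (b*(x+36))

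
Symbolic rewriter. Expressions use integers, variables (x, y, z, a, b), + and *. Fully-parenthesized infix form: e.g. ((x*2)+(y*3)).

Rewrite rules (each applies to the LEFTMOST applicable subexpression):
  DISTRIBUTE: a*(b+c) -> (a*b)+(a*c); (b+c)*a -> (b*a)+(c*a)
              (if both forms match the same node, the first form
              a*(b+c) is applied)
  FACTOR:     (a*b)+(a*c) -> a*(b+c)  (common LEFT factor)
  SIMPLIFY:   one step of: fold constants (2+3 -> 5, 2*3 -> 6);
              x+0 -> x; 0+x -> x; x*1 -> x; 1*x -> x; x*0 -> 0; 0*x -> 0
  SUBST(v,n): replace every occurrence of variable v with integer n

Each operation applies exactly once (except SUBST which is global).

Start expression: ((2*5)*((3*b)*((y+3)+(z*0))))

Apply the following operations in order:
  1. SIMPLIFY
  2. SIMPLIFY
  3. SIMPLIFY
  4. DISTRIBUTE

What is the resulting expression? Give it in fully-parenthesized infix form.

Answer: (10*(((3*b)*y)+((3*b)*3)))

Derivation:
Start: ((2*5)*((3*b)*((y+3)+(z*0))))
Apply SIMPLIFY at L (target: (2*5)): ((2*5)*((3*b)*((y+3)+(z*0)))) -> (10*((3*b)*((y+3)+(z*0))))
Apply SIMPLIFY at RRR (target: (z*0)): (10*((3*b)*((y+3)+(z*0)))) -> (10*((3*b)*((y+3)+0)))
Apply SIMPLIFY at RR (target: ((y+3)+0)): (10*((3*b)*((y+3)+0))) -> (10*((3*b)*(y+3)))
Apply DISTRIBUTE at R (target: ((3*b)*(y+3))): (10*((3*b)*(y+3))) -> (10*(((3*b)*y)+((3*b)*3)))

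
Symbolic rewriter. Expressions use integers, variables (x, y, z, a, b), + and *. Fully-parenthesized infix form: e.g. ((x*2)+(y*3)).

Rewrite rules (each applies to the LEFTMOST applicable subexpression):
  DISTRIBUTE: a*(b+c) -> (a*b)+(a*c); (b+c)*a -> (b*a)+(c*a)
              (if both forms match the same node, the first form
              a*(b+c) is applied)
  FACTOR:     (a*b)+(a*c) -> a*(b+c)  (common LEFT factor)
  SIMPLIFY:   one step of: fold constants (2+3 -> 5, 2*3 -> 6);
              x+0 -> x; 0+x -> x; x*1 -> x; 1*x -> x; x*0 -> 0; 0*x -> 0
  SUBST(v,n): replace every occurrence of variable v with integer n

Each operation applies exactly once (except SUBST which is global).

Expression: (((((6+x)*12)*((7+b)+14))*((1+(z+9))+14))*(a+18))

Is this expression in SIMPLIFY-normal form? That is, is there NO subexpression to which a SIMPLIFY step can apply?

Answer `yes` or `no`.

Answer: yes

Derivation:
Expression: (((((6+x)*12)*((7+b)+14))*((1+(z+9))+14))*(a+18))
Scanning for simplifiable subexpressions (pre-order)...
  at root: (((((6+x)*12)*((7+b)+14))*((1+(z+9))+14))*(a+18)) (not simplifiable)
  at L: ((((6+x)*12)*((7+b)+14))*((1+(z+9))+14)) (not simplifiable)
  at LL: (((6+x)*12)*((7+b)+14)) (not simplifiable)
  at LLL: ((6+x)*12) (not simplifiable)
  at LLLL: (6+x) (not simplifiable)
  at LLR: ((7+b)+14) (not simplifiable)
  at LLRL: (7+b) (not simplifiable)
  at LR: ((1+(z+9))+14) (not simplifiable)
  at LRL: (1+(z+9)) (not simplifiable)
  at LRLR: (z+9) (not simplifiable)
  at R: (a+18) (not simplifiable)
Result: no simplifiable subexpression found -> normal form.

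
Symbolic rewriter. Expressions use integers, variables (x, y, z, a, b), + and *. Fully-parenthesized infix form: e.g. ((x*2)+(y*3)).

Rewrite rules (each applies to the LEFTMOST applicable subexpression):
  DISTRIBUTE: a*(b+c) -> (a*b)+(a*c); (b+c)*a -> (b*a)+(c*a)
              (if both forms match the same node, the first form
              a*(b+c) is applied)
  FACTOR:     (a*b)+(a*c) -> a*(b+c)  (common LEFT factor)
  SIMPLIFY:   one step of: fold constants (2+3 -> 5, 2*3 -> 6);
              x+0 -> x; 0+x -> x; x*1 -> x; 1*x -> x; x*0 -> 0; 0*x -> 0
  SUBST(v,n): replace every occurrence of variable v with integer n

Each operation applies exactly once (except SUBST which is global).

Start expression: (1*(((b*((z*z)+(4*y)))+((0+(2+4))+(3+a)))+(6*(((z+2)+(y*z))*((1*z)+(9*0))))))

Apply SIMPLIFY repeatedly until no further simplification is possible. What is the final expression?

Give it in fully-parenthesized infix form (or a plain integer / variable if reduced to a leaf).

Answer: (((b*((z*z)+(4*y)))+(6+(3+a)))+(6*(((z+2)+(y*z))*z)))

Derivation:
Start: (1*(((b*((z*z)+(4*y)))+((0+(2+4))+(3+a)))+(6*(((z+2)+(y*z))*((1*z)+(9*0))))))
Step 1: at root: (1*(((b*((z*z)+(4*y)))+((0+(2+4))+(3+a)))+(6*(((z+2)+(y*z))*((1*z)+(9*0)))))) -> (((b*((z*z)+(4*y)))+((0+(2+4))+(3+a)))+(6*(((z+2)+(y*z))*((1*z)+(9*0))))); overall: (1*(((b*((z*z)+(4*y)))+((0+(2+4))+(3+a)))+(6*(((z+2)+(y*z))*((1*z)+(9*0)))))) -> (((b*((z*z)+(4*y)))+((0+(2+4))+(3+a)))+(6*(((z+2)+(y*z))*((1*z)+(9*0)))))
Step 2: at LRL: (0+(2+4)) -> (2+4); overall: (((b*((z*z)+(4*y)))+((0+(2+4))+(3+a)))+(6*(((z+2)+(y*z))*((1*z)+(9*0))))) -> (((b*((z*z)+(4*y)))+((2+4)+(3+a)))+(6*(((z+2)+(y*z))*((1*z)+(9*0)))))
Step 3: at LRL: (2+4) -> 6; overall: (((b*((z*z)+(4*y)))+((2+4)+(3+a)))+(6*(((z+2)+(y*z))*((1*z)+(9*0))))) -> (((b*((z*z)+(4*y)))+(6+(3+a)))+(6*(((z+2)+(y*z))*((1*z)+(9*0)))))
Step 4: at RRRL: (1*z) -> z; overall: (((b*((z*z)+(4*y)))+(6+(3+a)))+(6*(((z+2)+(y*z))*((1*z)+(9*0))))) -> (((b*((z*z)+(4*y)))+(6+(3+a)))+(6*(((z+2)+(y*z))*(z+(9*0)))))
Step 5: at RRRR: (9*0) -> 0; overall: (((b*((z*z)+(4*y)))+(6+(3+a)))+(6*(((z+2)+(y*z))*(z+(9*0))))) -> (((b*((z*z)+(4*y)))+(6+(3+a)))+(6*(((z+2)+(y*z))*(z+0))))
Step 6: at RRR: (z+0) -> z; overall: (((b*((z*z)+(4*y)))+(6+(3+a)))+(6*(((z+2)+(y*z))*(z+0)))) -> (((b*((z*z)+(4*y)))+(6+(3+a)))+(6*(((z+2)+(y*z))*z)))
Fixed point: (((b*((z*z)+(4*y)))+(6+(3+a)))+(6*(((z+2)+(y*z))*z)))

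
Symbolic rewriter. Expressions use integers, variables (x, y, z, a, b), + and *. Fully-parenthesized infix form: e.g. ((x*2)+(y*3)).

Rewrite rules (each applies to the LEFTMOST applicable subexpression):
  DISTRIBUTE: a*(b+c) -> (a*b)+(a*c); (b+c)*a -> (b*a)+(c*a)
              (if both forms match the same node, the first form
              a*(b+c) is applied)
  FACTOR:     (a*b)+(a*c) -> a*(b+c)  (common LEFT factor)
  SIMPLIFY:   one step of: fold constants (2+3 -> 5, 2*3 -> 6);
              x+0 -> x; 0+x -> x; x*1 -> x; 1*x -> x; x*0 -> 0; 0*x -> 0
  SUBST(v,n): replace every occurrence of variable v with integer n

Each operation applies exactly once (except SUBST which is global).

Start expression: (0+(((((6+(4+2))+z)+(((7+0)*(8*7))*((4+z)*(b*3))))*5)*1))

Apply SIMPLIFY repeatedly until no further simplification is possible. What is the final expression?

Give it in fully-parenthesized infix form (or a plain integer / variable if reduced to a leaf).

Answer: (((12+z)+(392*((4+z)*(b*3))))*5)

Derivation:
Start: (0+(((((6+(4+2))+z)+(((7+0)*(8*7))*((4+z)*(b*3))))*5)*1))
Step 1: at root: (0+(((((6+(4+2))+z)+(((7+0)*(8*7))*((4+z)*(b*3))))*5)*1)) -> (((((6+(4+2))+z)+(((7+0)*(8*7))*((4+z)*(b*3))))*5)*1); overall: (0+(((((6+(4+2))+z)+(((7+0)*(8*7))*((4+z)*(b*3))))*5)*1)) -> (((((6+(4+2))+z)+(((7+0)*(8*7))*((4+z)*(b*3))))*5)*1)
Step 2: at root: (((((6+(4+2))+z)+(((7+0)*(8*7))*((4+z)*(b*3))))*5)*1) -> ((((6+(4+2))+z)+(((7+0)*(8*7))*((4+z)*(b*3))))*5); overall: (((((6+(4+2))+z)+(((7+0)*(8*7))*((4+z)*(b*3))))*5)*1) -> ((((6+(4+2))+z)+(((7+0)*(8*7))*((4+z)*(b*3))))*5)
Step 3: at LLLR: (4+2) -> 6; overall: ((((6+(4+2))+z)+(((7+0)*(8*7))*((4+z)*(b*3))))*5) -> ((((6+6)+z)+(((7+0)*(8*7))*((4+z)*(b*3))))*5)
Step 4: at LLL: (6+6) -> 12; overall: ((((6+6)+z)+(((7+0)*(8*7))*((4+z)*(b*3))))*5) -> (((12+z)+(((7+0)*(8*7))*((4+z)*(b*3))))*5)
Step 5: at LRLL: (7+0) -> 7; overall: (((12+z)+(((7+0)*(8*7))*((4+z)*(b*3))))*5) -> (((12+z)+((7*(8*7))*((4+z)*(b*3))))*5)
Step 6: at LRLR: (8*7) -> 56; overall: (((12+z)+((7*(8*7))*((4+z)*(b*3))))*5) -> (((12+z)+((7*56)*((4+z)*(b*3))))*5)
Step 7: at LRL: (7*56) -> 392; overall: (((12+z)+((7*56)*((4+z)*(b*3))))*5) -> (((12+z)+(392*((4+z)*(b*3))))*5)
Fixed point: (((12+z)+(392*((4+z)*(b*3))))*5)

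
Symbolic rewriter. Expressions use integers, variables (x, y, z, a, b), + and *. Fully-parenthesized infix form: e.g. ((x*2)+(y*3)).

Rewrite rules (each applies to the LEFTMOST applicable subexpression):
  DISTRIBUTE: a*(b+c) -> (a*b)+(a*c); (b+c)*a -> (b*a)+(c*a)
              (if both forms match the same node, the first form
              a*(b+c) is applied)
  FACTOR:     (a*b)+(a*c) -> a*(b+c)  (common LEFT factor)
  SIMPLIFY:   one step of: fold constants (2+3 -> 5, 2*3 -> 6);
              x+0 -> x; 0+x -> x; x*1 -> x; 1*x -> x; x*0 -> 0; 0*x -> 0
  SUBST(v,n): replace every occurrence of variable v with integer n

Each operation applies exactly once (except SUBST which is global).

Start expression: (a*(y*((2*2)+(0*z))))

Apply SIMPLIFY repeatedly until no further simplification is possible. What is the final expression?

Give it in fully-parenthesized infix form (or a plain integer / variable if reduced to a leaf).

Start: (a*(y*((2*2)+(0*z))))
Step 1: at RRL: (2*2) -> 4; overall: (a*(y*((2*2)+(0*z)))) -> (a*(y*(4+(0*z))))
Step 2: at RRR: (0*z) -> 0; overall: (a*(y*(4+(0*z)))) -> (a*(y*(4+0)))
Step 3: at RR: (4+0) -> 4; overall: (a*(y*(4+0))) -> (a*(y*4))
Fixed point: (a*(y*4))

Answer: (a*(y*4))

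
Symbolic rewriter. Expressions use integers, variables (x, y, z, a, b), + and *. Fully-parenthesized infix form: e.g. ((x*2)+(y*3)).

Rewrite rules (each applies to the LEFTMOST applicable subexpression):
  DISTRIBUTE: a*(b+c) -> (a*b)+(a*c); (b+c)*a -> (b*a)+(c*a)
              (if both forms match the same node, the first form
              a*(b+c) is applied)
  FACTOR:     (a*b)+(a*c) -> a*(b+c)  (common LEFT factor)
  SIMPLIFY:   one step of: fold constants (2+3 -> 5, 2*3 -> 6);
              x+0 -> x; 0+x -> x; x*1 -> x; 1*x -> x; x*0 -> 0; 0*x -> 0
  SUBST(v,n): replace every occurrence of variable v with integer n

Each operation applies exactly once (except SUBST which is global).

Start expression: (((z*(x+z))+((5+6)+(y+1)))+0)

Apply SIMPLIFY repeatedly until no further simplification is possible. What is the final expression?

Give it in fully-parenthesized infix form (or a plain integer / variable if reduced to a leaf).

Answer: ((z*(x+z))+(11+(y+1)))

Derivation:
Start: (((z*(x+z))+((5+6)+(y+1)))+0)
Step 1: at root: (((z*(x+z))+((5+6)+(y+1)))+0) -> ((z*(x+z))+((5+6)+(y+1))); overall: (((z*(x+z))+((5+6)+(y+1)))+0) -> ((z*(x+z))+((5+6)+(y+1)))
Step 2: at RL: (5+6) -> 11; overall: ((z*(x+z))+((5+6)+(y+1))) -> ((z*(x+z))+(11+(y+1)))
Fixed point: ((z*(x+z))+(11+(y+1)))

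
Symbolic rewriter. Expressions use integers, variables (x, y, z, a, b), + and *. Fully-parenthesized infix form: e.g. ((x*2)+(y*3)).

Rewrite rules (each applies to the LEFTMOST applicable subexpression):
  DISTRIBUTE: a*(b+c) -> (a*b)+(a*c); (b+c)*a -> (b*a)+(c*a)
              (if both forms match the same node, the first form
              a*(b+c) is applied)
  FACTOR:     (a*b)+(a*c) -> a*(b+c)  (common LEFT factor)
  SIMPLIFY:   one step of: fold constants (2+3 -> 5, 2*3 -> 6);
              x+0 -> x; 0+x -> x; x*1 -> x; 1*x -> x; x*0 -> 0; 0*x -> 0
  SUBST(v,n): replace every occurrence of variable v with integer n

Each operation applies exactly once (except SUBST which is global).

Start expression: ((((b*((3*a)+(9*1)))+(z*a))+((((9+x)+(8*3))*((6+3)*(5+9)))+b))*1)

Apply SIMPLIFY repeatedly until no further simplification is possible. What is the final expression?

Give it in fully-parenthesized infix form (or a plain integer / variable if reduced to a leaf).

Start: ((((b*((3*a)+(9*1)))+(z*a))+((((9+x)+(8*3))*((6+3)*(5+9)))+b))*1)
Step 1: at root: ((((b*((3*a)+(9*1)))+(z*a))+((((9+x)+(8*3))*((6+3)*(5+9)))+b))*1) -> (((b*((3*a)+(9*1)))+(z*a))+((((9+x)+(8*3))*((6+3)*(5+9)))+b)); overall: ((((b*((3*a)+(9*1)))+(z*a))+((((9+x)+(8*3))*((6+3)*(5+9)))+b))*1) -> (((b*((3*a)+(9*1)))+(z*a))+((((9+x)+(8*3))*((6+3)*(5+9)))+b))
Step 2: at LLRR: (9*1) -> 9; overall: (((b*((3*a)+(9*1)))+(z*a))+((((9+x)+(8*3))*((6+3)*(5+9)))+b)) -> (((b*((3*a)+9))+(z*a))+((((9+x)+(8*3))*((6+3)*(5+9)))+b))
Step 3: at RLLR: (8*3) -> 24; overall: (((b*((3*a)+9))+(z*a))+((((9+x)+(8*3))*((6+3)*(5+9)))+b)) -> (((b*((3*a)+9))+(z*a))+((((9+x)+24)*((6+3)*(5+9)))+b))
Step 4: at RLRL: (6+3) -> 9; overall: (((b*((3*a)+9))+(z*a))+((((9+x)+24)*((6+3)*(5+9)))+b)) -> (((b*((3*a)+9))+(z*a))+((((9+x)+24)*(9*(5+9)))+b))
Step 5: at RLRR: (5+9) -> 14; overall: (((b*((3*a)+9))+(z*a))+((((9+x)+24)*(9*(5+9)))+b)) -> (((b*((3*a)+9))+(z*a))+((((9+x)+24)*(9*14))+b))
Step 6: at RLR: (9*14) -> 126; overall: (((b*((3*a)+9))+(z*a))+((((9+x)+24)*(9*14))+b)) -> (((b*((3*a)+9))+(z*a))+((((9+x)+24)*126)+b))
Fixed point: (((b*((3*a)+9))+(z*a))+((((9+x)+24)*126)+b))

Answer: (((b*((3*a)+9))+(z*a))+((((9+x)+24)*126)+b))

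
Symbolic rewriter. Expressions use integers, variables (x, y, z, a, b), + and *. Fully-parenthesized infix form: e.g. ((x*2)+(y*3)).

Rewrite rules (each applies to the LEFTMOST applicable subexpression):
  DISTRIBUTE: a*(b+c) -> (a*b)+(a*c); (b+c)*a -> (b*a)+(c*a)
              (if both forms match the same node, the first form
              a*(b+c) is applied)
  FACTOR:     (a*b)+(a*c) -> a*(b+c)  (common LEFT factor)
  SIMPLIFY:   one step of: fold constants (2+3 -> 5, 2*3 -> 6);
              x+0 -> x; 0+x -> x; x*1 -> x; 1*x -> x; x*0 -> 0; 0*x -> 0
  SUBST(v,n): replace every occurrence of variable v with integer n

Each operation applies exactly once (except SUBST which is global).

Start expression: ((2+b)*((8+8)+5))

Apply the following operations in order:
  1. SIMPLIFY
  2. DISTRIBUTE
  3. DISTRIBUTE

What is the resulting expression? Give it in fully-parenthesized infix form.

Start: ((2+b)*((8+8)+5))
Apply SIMPLIFY at RL (target: (8+8)): ((2+b)*((8+8)+5)) -> ((2+b)*(16+5))
Apply DISTRIBUTE at root (target: ((2+b)*(16+5))): ((2+b)*(16+5)) -> (((2+b)*16)+((2+b)*5))
Apply DISTRIBUTE at L (target: ((2+b)*16)): (((2+b)*16)+((2+b)*5)) -> (((2*16)+(b*16))+((2+b)*5))

Answer: (((2*16)+(b*16))+((2+b)*5))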